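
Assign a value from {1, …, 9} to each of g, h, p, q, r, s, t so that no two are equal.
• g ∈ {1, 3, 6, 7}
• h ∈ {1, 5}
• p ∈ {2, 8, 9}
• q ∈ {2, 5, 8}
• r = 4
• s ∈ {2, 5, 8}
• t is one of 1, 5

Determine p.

r must be 4 (only option left).
h and t between them cover only {1, 5} — a naked pair. Remove those values from g, q, s.
The 2 variables q and s are confined to {2, 8}, which locks those values in; drop them from p.
So p = 9.

9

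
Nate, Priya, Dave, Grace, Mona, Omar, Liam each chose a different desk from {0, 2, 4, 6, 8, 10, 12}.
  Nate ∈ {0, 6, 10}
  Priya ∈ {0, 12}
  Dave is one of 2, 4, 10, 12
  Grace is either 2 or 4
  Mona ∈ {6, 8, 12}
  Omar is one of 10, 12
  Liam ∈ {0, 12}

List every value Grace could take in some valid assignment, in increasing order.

The 7 variables draw from only 7 values {0, 2, 4, 6, 8, 10, 12}, so each is used; only Mona can be 8, hence Mona = 8.
The 6 still-open variables together cover exactly {0, 2, 4, 6, 10, 12} — 6 values for 6 variables — and 6 appears only in Nate's list, so Nate = 6.
Priya and Liam between them cover only {0, 12} — a naked pair. Remove those values from Dave, Omar.
Omar's domain is down to {10}, so Omar = 10. So Dave can't be 10.
No further eliminations apply; Grace can still be any of 2, 4.

2, 4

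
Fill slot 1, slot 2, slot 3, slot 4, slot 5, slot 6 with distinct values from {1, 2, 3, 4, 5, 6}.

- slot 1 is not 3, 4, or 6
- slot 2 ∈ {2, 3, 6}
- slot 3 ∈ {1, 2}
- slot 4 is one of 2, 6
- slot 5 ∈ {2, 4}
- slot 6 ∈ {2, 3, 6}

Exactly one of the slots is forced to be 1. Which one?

slot 3

Among the 6 variables, 4 fits only slot 5 (and all 6 values in {1, 2, 3, 4, 5, 6} must be used), so slot 5 = 4.
The 5 still-open variables draw from only 5 values {1, 2, 3, 5, 6}, so each is used; only slot 1 can be 5, hence slot 1 = 5.
The 4 still-open variables draw from only 4 values {1, 2, 3, 6}, so each is used; only slot 3 can be 1, hence slot 3 = 1.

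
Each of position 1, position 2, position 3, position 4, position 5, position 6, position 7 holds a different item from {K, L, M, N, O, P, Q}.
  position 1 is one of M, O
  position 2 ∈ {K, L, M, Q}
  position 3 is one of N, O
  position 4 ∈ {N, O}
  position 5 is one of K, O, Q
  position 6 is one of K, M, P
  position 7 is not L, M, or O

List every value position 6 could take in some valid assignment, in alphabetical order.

K, P

Among the 7 variables, L fits only position 2 (and all 7 values in {K, L, M, N, O, P, Q} must be used), so position 2 = L.
The 2 variables position 3 and position 4 are confined to {N, O}, which locks those values in; drop them from position 1, position 5, position 7.
position 1 must be M (only option left). Remove M from position 6.
No further eliminations apply; position 6 can still be any of K, P.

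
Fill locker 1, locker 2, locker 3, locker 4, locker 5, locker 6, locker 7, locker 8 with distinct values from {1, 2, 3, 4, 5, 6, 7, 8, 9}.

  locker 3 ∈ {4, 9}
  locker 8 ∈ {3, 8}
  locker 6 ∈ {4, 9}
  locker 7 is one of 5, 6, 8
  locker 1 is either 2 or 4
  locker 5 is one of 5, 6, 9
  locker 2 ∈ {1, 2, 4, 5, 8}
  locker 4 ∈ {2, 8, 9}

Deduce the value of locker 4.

8

Among the 8 variables, 1 fits only locker 2 (and all 8 values in {1, 2, 3, 4, 5, 6, 8, 9} must be used), so locker 2 = 1.
The 7 still-open variables together cover exactly {2, 3, 4, 5, 6, 8, 9} — 7 values for 7 variables — and 3 appears only in locker 8's list, so locker 8 = 3.
locker 3 and locker 6 between them cover only {4, 9} — a naked pair. Remove those values from locker 1, locker 4, locker 5.
locker 1 has just one choice, so locker 1 = 2. Eliminate 2 elsewhere: locker 4.
So locker 4 = 8.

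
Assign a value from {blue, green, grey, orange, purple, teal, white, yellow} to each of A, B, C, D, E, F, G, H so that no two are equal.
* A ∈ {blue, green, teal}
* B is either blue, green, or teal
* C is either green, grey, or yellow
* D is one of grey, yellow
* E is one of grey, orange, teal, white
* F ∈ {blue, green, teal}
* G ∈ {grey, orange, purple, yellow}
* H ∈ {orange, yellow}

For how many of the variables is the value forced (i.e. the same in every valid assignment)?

Among the 8 variables, purple fits only G (and all 8 values in {blue, green, grey, orange, purple, teal, white, yellow} must be used), so G = purple.
The 7 still-open variables together cover exactly {blue, green, grey, orange, teal, white, yellow} — 7 values for 7 variables — and white appears only in E's list, so E = white.
The 6 still-open variables draw from only 6 values {blue, green, grey, orange, teal, yellow}, so each is used; only H can be orange, hence H = orange.
A, B, F between them cover only {blue, green, teal} — a naked triple. Remove those values from C.
Determined: E=white, G=purple, H=orange. The other variables each still have more than one consistent value. That makes 3.

3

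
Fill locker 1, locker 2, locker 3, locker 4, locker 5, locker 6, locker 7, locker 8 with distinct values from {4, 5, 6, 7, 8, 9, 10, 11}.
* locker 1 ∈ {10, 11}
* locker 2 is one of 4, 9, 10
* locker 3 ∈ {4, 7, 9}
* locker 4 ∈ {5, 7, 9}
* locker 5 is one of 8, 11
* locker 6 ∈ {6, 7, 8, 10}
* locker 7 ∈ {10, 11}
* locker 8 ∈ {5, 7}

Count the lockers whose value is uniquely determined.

2

Among the 8 variables, 6 fits only locker 6 (and all 8 values in {4, 5, 6, 7, 8, 9, 10, 11} must be used), so locker 6 = 6.
The 7 still-open variables draw from only 7 values {4, 5, 7, 8, 9, 10, 11}, so each is used; only locker 5 can be 8, hence locker 5 = 8.
The 2 variables locker 1 and locker 7 are confined to {10, 11}, which locks those values in; drop them from locker 2.
Determined: locker 5=8, locker 6=6. The other lockers each still have more than one consistent value. That makes 2.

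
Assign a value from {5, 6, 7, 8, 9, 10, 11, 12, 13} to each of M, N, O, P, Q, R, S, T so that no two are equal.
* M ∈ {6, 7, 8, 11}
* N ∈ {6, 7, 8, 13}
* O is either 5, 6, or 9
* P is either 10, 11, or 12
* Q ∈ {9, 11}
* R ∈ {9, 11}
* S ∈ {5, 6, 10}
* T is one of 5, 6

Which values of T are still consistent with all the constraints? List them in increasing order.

Q and R between them cover only {9, 11} — a naked pair. Remove those values from M, O, P.
O and T share exactly the 2 values {5, 6}; by pigeonhole those values go to them, so strike 5, 6 from M, N, S.
S has just one choice, so S = 10. Remove 10 from P.
P's domain is down to {12}, so P = 12.
No further eliminations apply; T can still be any of 5, 6.

5, 6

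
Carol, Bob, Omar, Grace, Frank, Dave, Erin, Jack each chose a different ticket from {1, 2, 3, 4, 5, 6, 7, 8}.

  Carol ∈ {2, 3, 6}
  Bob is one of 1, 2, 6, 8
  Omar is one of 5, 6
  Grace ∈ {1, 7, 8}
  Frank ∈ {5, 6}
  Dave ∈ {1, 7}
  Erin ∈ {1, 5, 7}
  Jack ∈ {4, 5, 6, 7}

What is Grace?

The 8 variables together cover exactly {1, 2, 3, 4, 5, 6, 7, 8} — 8 values for 8 variables — and 3 appears only in Carol's list, so Carol = 3.
The 7 still-open variables together cover exactly {1, 2, 4, 5, 6, 7, 8} — 7 values for 7 variables — and 2 appears only in Bob's list, so Bob = 2.
The 6 still-open variables together cover exactly {1, 4, 5, 6, 7, 8} — 6 values for 6 variables — and 4 appears only in Jack's list, so Jack = 4.
Among the 5 still-open variables, 8 fits only Grace (and all 5 values in {1, 5, 6, 7, 8} must be used), so Grace = 8.

8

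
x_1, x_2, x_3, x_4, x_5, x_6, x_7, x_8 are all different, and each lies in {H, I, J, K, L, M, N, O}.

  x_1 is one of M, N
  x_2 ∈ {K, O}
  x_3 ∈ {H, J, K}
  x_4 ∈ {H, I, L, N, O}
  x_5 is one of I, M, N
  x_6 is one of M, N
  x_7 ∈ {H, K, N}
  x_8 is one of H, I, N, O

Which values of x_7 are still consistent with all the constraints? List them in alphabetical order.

The 8 variables together cover exactly {H, I, J, K, L, M, N, O} — 8 values for 8 variables — and J appears only in x_3's list, so x_3 = J.
Among the 7 still-open variables, L fits only x_4 (and all 7 values in {H, I, K, L, M, N, O} must be used), so x_4 = L.
The 2 variables x_1 and x_6 are confined to {M, N}, which locks those values in; drop them from x_5, x_7, x_8.
That leaves x_5 = I. Eliminate I elsewhere: x_8.
No further eliminations apply; x_7 can still be any of H, K.

H, K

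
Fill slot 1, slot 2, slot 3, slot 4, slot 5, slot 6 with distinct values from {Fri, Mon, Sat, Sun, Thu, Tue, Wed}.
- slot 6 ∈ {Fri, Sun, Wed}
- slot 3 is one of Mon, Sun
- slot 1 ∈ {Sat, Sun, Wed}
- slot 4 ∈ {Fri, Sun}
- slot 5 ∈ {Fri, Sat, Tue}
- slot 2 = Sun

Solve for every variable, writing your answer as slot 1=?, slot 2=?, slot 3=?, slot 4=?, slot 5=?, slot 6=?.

slot 2 must be Sun (only option left). Strike Sun from slot 1, slot 3, slot 4, slot 6.
slot 3's domain is down to {Mon}, so slot 3 = Mon.
slot 4's domain is down to {Fri}, so slot 4 = Fri. Eliminate Fri elsewhere: slot 5, slot 6.
slot 6 has just one choice, so slot 6 = Wed. Eliminate Wed elsewhere: slot 1.
slot 1's domain is down to {Sat}, so slot 1 = Sat. Eliminate Sat elsewhere: slot 5.
That leaves slot 5 = Tue.

slot 1=Sat, slot 2=Sun, slot 3=Mon, slot 4=Fri, slot 5=Tue, slot 6=Wed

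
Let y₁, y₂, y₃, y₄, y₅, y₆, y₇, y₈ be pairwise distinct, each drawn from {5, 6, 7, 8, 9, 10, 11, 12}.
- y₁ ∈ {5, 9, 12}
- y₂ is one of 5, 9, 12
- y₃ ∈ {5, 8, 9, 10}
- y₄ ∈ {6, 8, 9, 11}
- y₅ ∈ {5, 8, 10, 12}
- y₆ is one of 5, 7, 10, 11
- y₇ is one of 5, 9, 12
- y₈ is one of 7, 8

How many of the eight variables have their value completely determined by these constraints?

3

The 8 variables together cover exactly {5, 6, 7, 8, 9, 10, 11, 12} — 8 values for 8 variables — and 6 appears only in y₄'s list, so y₄ = 6.
Among the 7 still-open variables, 11 fits only y₆ (and all 7 values in {5, 7, 8, 9, 10, 11, 12} must be used), so y₆ = 11.
The 6 still-open variables draw from only 6 values {5, 7, 8, 9, 10, 12}, so each is used; only y₈ can be 7, hence y₈ = 7.
y₁, y₂, y₇ between them cover only {5, 9, 12} — a naked triple. Remove those values from y₃, y₅.
Determined: y₄=6, y₆=11, y₈=7. The other variables each still have more than one consistent value. That makes 3.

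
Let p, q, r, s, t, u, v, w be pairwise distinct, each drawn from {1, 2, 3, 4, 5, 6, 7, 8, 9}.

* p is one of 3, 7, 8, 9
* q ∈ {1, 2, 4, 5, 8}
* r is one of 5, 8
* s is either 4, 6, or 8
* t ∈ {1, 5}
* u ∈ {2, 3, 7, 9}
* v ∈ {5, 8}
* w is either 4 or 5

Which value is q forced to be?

The 2 variables r and v are confined to {5, 8}, which locks those values in; drop them from p, q, s, t, w.
t must be 1 (only option left). Strike 1 from q.
That leaves w = 4. Strike 4 from q, s.
So q = 2.

2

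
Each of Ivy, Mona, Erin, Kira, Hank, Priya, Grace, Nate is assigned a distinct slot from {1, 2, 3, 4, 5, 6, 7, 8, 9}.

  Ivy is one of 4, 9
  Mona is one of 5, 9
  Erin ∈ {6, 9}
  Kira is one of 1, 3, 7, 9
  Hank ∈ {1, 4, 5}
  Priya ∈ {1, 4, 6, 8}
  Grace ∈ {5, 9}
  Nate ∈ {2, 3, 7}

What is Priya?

Mona and Grace between them cover only {5, 9} — a naked pair. Remove those values from Ivy, Erin, Kira, Hank.
That leaves Ivy = 4. Eliminate 4 elsewhere: Hank, Priya.
That leaves Erin = 6. Remove 6 from Priya.
Hank must be 1 (only option left). So Kira, Priya can't be 1.
So Priya = 8.

8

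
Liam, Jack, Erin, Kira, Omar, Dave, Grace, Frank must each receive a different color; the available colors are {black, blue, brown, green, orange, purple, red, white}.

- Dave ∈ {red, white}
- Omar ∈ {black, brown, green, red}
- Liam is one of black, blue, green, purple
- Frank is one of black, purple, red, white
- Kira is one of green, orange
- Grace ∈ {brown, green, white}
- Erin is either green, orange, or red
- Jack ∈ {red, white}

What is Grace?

brown

The 8 variables together cover exactly {black, blue, brown, green, orange, purple, red, white} — 8 values for 8 variables — and blue appears only in Liam's list, so Liam = blue.
The 7 still-open variables draw from only 7 values {black, brown, green, orange, purple, red, white}, so each is used; only Frank can be purple, hence Frank = purple.
The 6 still-open variables together cover exactly {black, brown, green, orange, red, white} — 6 values for 6 variables — and black appears only in Omar's list, so Omar = black.
Among the 5 still-open variables, brown fits only Grace (and all 5 values in {brown, green, orange, red, white} must be used), so Grace = brown.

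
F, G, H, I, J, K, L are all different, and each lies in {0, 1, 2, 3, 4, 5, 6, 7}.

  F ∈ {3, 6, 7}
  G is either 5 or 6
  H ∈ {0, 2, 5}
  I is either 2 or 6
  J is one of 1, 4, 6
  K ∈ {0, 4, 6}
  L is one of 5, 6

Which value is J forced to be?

G and L share exactly the 2 values {5, 6}; by pigeonhole those values go to them, so strike 5, 6 from F, H, I, J, K.
I must be 2 (only option left). Remove 2 from H.
H must be 0 (only option left). So K can't be 0.
K must be 4 (only option left). Strike 4 from J.
So J = 1.

1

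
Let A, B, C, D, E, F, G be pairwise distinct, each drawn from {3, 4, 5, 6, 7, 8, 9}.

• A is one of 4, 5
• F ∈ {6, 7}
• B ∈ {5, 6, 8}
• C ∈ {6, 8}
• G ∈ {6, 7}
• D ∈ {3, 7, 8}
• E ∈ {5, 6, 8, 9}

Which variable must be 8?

C

The 7 variables together cover exactly {3, 4, 5, 6, 7, 8, 9} — 7 values for 7 variables — and 3 appears only in D's list, so D = 3.
The 6 still-open variables draw from only 6 values {4, 5, 6, 7, 8, 9}, so each is used; only A can be 4, hence A = 4.
Among the 5 still-open variables, 9 fits only E (and all 5 values in {5, 6, 7, 8, 9} must be used), so E = 9.
The 4 still-open variables draw from only 4 values {5, 6, 7, 8}, so each is used; only B can be 5, hence B = 5.
The 3 still-open variables draw from only 3 values {6, 7, 8}, so each is used; only C can be 8, hence C = 8.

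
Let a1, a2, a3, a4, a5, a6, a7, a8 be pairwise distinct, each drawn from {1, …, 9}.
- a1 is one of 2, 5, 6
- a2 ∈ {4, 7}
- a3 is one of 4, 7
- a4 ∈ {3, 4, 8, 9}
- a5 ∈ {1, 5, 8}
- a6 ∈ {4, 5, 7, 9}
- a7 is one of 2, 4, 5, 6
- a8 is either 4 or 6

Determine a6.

9

a2 and a3 share exactly the 2 values {4, 7}; by pigeonhole those values go to them, so strike 4, 7 from a4, a6, a7, a8.
a8 must be 6 (only option left). Remove 6 from a1, a7.
a1 and a7 between them cover only {2, 5} — a naked pair. Remove those values from a5, a6.
So a6 = 9.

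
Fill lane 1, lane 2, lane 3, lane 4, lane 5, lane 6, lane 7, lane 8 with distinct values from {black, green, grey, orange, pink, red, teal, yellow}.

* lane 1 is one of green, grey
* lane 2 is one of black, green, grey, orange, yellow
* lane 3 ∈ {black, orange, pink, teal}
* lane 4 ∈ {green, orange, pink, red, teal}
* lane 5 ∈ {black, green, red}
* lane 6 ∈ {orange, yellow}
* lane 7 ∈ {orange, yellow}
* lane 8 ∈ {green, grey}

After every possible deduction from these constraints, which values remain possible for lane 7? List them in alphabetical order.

orange, yellow

The 2 variables lane 1 and lane 8 are confined to {green, grey}, which locks those values in; drop them from lane 2, lane 4, lane 5.
lane 6 and lane 7 share exactly the 2 values {orange, yellow}; by pigeonhole those values go to them, so strike orange, yellow from lane 2, lane 3, lane 4.
That leaves lane 2 = black. So lane 3, lane 5 can't be black.
lane 5 must be red (only option left). Strike red from lane 4.
No further eliminations apply; lane 7 can still be any of orange, yellow.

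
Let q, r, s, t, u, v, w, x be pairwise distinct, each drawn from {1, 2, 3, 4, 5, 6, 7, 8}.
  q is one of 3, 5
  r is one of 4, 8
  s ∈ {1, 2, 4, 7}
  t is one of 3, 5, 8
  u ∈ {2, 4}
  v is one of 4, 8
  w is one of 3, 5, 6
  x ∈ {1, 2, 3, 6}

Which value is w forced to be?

6

Among the 8 variables, 7 fits only s (and all 8 values in {1, 2, 3, 4, 5, 6, 7, 8} must be used), so s = 7.
The 7 still-open variables together cover exactly {1, 2, 3, 4, 5, 6, 8} — 7 values for 7 variables — and 1 appears only in x's list, so x = 1.
The 6 still-open variables draw from only 6 values {2, 3, 4, 5, 6, 8}, so each is used; only u can be 2, hence u = 2.
The 5 still-open variables draw from only 5 values {3, 4, 5, 6, 8}, so each is used; only w can be 6, hence w = 6.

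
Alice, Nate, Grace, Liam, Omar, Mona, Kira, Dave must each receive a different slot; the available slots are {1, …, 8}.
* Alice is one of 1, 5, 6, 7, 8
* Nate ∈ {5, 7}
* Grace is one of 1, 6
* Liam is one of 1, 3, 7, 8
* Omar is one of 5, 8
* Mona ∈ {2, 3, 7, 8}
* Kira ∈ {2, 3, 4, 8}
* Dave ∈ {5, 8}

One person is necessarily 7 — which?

The 8 variables together cover exactly {1, 2, 3, 4, 5, 6, 7, 8} — 8 values for 8 variables — and 4 appears only in Kira's list, so Kira = 4.
The 7 still-open variables draw from only 7 values {1, 2, 3, 5, 6, 7, 8}, so each is used; only Mona can be 2, hence Mona = 2.
Among the 6 still-open variables, 3 fits only Liam (and all 6 values in {1, 3, 5, 6, 7, 8} must be used), so Liam = 3.
Omar and Dave share exactly the 2 values {5, 8}; by pigeonhole those values go to them, so strike 5, 8 from Alice, Nate.
So 7 goes to Nate.

Nate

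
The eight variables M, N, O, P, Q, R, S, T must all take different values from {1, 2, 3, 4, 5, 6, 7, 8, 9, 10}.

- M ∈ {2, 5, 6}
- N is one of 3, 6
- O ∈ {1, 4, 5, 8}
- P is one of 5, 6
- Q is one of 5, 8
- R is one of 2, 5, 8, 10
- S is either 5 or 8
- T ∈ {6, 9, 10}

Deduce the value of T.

Q and S between them cover only {5, 8} — a naked pair. Remove those values from M, O, P, R.
P's domain is down to {6}, so P = 6. Remove 6 from M, N, T.
That leaves M = 2. Eliminate 2 elsewhere: R.
N must be 3 (only option left).
R has just one choice, so R = 10. Eliminate 10 elsewhere: T.
So T = 9.

9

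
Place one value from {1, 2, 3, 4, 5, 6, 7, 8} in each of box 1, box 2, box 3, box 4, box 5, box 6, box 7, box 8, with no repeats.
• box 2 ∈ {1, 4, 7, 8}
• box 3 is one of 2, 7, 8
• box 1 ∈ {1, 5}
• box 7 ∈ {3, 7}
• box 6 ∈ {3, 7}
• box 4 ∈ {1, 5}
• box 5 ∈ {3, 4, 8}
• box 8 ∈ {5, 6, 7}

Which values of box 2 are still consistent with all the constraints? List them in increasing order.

The 8 variables together cover exactly {1, 2, 3, 4, 5, 6, 7, 8} — 8 values for 8 variables — and 2 appears only in box 3's list, so box 3 = 2.
The 7 still-open variables draw from only 7 values {1, 3, 4, 5, 6, 7, 8}, so each is used; only box 8 can be 6, hence box 8 = 6.
The 2 variables box 1 and box 4 are confined to {1, 5}, which locks those values in; drop them from box 2.
The 2 variables box 6 and box 7 are confined to {3, 7}, which locks those values in; drop them from box 2, box 5.
No further eliminations apply; box 2 can still be any of 4, 8.

4, 8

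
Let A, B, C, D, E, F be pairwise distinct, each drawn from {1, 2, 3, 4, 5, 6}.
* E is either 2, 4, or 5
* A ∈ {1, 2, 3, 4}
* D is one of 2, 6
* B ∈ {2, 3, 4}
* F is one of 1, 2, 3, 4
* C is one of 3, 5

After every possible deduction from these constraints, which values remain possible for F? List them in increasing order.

1, 2, 3, 4

Among the 6 variables, 6 fits only D (and all 6 values in {1, 2, 3, 4, 5, 6} must be used), so D = 6.
No further eliminations apply; F can still be any of 1, 2, 3, 4.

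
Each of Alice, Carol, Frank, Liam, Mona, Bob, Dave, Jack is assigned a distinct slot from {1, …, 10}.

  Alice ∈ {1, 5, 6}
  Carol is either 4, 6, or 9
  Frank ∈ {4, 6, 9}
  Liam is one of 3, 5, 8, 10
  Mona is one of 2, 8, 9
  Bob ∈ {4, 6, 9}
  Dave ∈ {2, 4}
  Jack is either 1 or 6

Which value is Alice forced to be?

5

Carol, Frank, Bob share exactly the 3 values {4, 6, 9}; by pigeonhole those values go to them, so strike 4, 6, 9 from Alice, Mona, Dave, Jack.
Dave must be 2 (only option left). Strike 2 from Mona.
Jack has just one choice, so Jack = 1. Strike 1 from Alice.
So Alice = 5.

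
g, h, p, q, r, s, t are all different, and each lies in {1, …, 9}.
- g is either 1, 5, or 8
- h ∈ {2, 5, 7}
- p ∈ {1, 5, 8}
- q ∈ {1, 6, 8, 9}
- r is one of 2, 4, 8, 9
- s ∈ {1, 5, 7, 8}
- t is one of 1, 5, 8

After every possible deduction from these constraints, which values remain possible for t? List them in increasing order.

1, 5, 8

g, p, t share exactly the 3 values {1, 5, 8}; by pigeonhole those values go to them, so strike 1, 5, 8 from h, q, r, s.
s's domain is down to {7}, so s = 7. Eliminate 7 elsewhere: h.
h must be 2 (only option left). Eliminate 2 elsewhere: r.
No further eliminations apply; t can still be any of 1, 5, 8.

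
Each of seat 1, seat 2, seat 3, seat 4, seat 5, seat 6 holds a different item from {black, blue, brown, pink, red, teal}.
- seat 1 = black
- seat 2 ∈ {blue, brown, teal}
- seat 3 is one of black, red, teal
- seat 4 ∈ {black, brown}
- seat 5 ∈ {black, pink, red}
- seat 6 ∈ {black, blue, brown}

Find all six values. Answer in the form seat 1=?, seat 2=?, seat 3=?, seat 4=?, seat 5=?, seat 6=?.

seat 1=black, seat 2=teal, seat 3=red, seat 4=brown, seat 5=pink, seat 6=blue

seat 1's domain is down to {black}, so seat 1 = black. Strike black from seat 3, seat 4, seat 5, seat 6.
seat 4's domain is down to {brown}, so seat 4 = brown. Eliminate brown elsewhere: seat 2, seat 6.
seat 6 has just one choice, so seat 6 = blue. Eliminate blue elsewhere: seat 2.
That leaves seat 2 = teal. So seat 3 can't be teal.
seat 3 has just one choice, so seat 3 = red. Remove red from seat 5.
That leaves seat 5 = pink.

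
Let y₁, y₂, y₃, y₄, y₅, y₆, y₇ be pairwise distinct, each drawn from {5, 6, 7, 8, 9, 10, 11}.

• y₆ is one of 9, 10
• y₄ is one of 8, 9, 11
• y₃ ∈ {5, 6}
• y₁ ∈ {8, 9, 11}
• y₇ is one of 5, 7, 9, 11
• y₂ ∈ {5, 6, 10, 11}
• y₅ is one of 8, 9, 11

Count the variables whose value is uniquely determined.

2

The 7 variables draw from only 7 values {5, 6, 7, 8, 9, 10, 11}, so each is used; only y₇ can be 7, hence y₇ = 7.
The 3 variables y₁, y₄, y₅ are confined to {8, 9, 11}, which locks those values in; drop them from y₂, y₆.
That leaves y₆ = 10. Remove 10 from y₂.
Determined: y₆=10, y₇=7. The other variables each still have more than one consistent value. That makes 2.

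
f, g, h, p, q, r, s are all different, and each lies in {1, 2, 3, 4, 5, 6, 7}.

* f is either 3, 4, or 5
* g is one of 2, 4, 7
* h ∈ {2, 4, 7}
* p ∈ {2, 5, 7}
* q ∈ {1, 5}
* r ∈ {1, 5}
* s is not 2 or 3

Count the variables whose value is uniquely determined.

2

Among the 7 variables, 3 fits only f (and all 7 values in {1, 2, 3, 4, 5, 6, 7} must be used), so f = 3.
Among the 6 still-open variables, 6 fits only s (and all 6 values in {1, 2, 4, 5, 6, 7} must be used), so s = 6.
q and r between them cover only {1, 5} — a naked pair. Remove those values from p.
Determined: f=3, s=6. The other variables each still have more than one consistent value. That makes 2.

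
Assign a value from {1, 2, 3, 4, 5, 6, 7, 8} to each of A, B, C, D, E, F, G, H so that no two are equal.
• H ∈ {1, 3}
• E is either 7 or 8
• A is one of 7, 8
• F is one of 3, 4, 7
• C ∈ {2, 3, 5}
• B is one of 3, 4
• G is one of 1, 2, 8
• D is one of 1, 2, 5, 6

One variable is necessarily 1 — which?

The 8 variables draw from only 8 values {1, 2, 3, 4, 5, 6, 7, 8}, so each is used; only D can be 6, hence D = 6.
The 7 still-open variables together cover exactly {1, 2, 3, 4, 5, 7, 8} — 7 values for 7 variables — and 5 appears only in C's list, so C = 5.
The 6 still-open variables together cover exactly {1, 2, 3, 4, 7, 8} — 6 values for 6 variables — and 2 appears only in G's list, so G = 2.
The 5 still-open variables draw from only 5 values {1, 3, 4, 7, 8}, so each is used; only H can be 1, hence H = 1.

H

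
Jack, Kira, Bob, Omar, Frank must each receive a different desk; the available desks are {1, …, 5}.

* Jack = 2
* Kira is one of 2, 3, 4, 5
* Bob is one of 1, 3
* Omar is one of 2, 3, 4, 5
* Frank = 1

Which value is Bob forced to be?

3

Jack's domain is down to {2}, so Jack = 2. Remove 2 from Kira, Omar.
Frank's domain is down to {1}, so Frank = 1. Strike 1 from Bob.
So Bob = 3.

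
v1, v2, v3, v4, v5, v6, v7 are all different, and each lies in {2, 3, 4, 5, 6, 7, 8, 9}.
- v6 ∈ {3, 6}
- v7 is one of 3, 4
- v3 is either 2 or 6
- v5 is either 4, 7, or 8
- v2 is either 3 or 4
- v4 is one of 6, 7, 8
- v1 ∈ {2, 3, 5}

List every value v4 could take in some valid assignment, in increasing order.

7, 8

The 7 variables together cover exactly {2, 3, 4, 5, 6, 7, 8} — 7 values for 7 variables — and 5 appears only in v1's list, so v1 = 5.
Among the 6 still-open variables, 2 fits only v3 (and all 6 values in {2, 3, 4, 6, 7, 8} must be used), so v3 = 2.
The 2 variables v2 and v7 are confined to {3, 4}, which locks those values in; drop them from v5, v6.
v6's domain is down to {6}, so v6 = 6. Strike 6 from v4.
No further eliminations apply; v4 can still be any of 7, 8.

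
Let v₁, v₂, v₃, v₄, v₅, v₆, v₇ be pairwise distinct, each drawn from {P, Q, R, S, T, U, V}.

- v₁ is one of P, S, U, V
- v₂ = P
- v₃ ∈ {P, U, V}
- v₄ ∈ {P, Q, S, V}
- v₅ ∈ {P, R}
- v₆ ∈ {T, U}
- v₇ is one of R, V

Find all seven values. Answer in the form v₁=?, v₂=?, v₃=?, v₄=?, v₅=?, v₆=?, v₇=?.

v₂ must be P (only option left). Remove P from v₁, v₃, v₄, v₅.
v₅'s domain is down to {R}, so v₅ = R. Eliminate R elsewhere: v₇.
v₇'s domain is down to {V}, so v₇ = V. Eliminate V elsewhere: v₁, v₃, v₄.
That leaves v₃ = U. Eliminate U elsewhere: v₁, v₆.
v₆ must be T (only option left).
v₁ must be S (only option left). Strike S from v₄.
v₄'s domain is down to {Q}, so v₄ = Q.

v₁=S, v₂=P, v₃=U, v₄=Q, v₅=R, v₆=T, v₇=V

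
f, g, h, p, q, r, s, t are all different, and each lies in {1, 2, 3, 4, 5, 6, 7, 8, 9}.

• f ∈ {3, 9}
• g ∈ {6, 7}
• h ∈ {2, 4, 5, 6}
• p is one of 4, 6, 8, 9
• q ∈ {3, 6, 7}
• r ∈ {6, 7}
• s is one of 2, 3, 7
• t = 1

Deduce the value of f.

9

t must be 1 (only option left).
The 2 variables g and r are confined to {6, 7}, which locks those values in; drop them from h, p, q, s.
q has just one choice, so q = 3. Remove 3 from f, s.
So f = 9.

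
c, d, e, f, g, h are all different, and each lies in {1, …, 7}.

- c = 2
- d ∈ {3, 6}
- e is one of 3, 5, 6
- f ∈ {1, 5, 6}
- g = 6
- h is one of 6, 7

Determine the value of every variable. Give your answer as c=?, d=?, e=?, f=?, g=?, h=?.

c must be 2 (only option left).
g has just one choice, so g = 6. Strike 6 from d, e, f, h.
h's domain is down to {7}, so h = 7.
d has just one choice, so d = 3. Eliminate 3 elsewhere: e.
That leaves e = 5. So f can't be 5.
f has just one choice, so f = 1.

c=2, d=3, e=5, f=1, g=6, h=7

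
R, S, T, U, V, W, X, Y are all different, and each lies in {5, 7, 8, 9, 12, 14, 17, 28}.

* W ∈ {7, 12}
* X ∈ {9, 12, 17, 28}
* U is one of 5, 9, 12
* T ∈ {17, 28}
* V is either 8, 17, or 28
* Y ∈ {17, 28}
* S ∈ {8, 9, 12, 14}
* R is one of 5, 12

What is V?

Among the 8 variables, 7 fits only W (and all 8 values in {5, 7, 8, 9, 12, 14, 17, 28} must be used), so W = 7.
Among the 7 still-open variables, 14 fits only S (and all 7 values in {5, 8, 9, 12, 14, 17, 28} must be used), so S = 14.
Among the 6 still-open variables, 8 fits only V (and all 6 values in {5, 8, 9, 12, 17, 28} must be used), so V = 8.

8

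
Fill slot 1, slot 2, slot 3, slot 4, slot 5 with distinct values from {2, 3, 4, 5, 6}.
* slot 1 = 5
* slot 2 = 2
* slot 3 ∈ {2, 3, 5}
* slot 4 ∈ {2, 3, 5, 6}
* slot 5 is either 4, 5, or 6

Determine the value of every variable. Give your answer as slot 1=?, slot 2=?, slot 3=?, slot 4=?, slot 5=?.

slot 1=5, slot 2=2, slot 3=3, slot 4=6, slot 5=4

slot 1 has just one choice, so slot 1 = 5. Eliminate 5 elsewhere: slot 3, slot 4, slot 5.
slot 2 must be 2 (only option left). Eliminate 2 elsewhere: slot 3, slot 4.
slot 3 has just one choice, so slot 3 = 3. So slot 4 can't be 3.
slot 4 has just one choice, so slot 4 = 6. Remove 6 from slot 5.
That leaves slot 5 = 4.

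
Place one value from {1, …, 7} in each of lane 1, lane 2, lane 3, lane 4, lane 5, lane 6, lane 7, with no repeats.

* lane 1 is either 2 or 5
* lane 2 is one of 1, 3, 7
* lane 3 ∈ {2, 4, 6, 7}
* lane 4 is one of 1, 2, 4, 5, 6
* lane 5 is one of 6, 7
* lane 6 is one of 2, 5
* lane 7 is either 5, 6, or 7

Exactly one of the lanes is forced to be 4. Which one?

The 7 variables together cover exactly {1, 2, 3, 4, 5, 6, 7} — 7 values for 7 variables — and 3 appears only in lane 2's list, so lane 2 = 3.
The 6 still-open variables together cover exactly {1, 2, 4, 5, 6, 7} — 6 values for 6 variables — and 1 appears only in lane 4's list, so lane 4 = 1.
Among the 5 still-open variables, 4 fits only lane 3 (and all 5 values in {2, 4, 5, 6, 7} must be used), so lane 3 = 4.

lane 3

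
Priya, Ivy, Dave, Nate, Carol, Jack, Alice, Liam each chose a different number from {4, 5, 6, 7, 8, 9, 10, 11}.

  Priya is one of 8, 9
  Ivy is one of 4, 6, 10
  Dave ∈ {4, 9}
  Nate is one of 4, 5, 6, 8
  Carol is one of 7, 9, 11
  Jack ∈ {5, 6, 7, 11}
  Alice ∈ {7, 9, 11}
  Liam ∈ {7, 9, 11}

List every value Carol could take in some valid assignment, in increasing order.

The 8 variables together cover exactly {4, 5, 6, 7, 8, 9, 10, 11} — 8 values for 8 variables — and 10 appears only in Ivy's list, so Ivy = 10.
The 3 variables Carol, Alice, Liam are confined to {7, 9, 11}, which locks those values in; drop them from Priya, Dave, Jack.
Priya's domain is down to {8}, so Priya = 8. So Nate can't be 8.
Dave must be 4 (only option left). Strike 4 from Nate.
No further eliminations apply; Carol can still be any of 7, 9, 11.

7, 9, 11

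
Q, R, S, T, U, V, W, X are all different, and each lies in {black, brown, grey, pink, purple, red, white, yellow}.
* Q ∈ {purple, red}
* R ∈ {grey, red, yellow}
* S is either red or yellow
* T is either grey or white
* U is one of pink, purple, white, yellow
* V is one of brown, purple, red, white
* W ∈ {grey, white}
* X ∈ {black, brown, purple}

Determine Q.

Among the 8 variables, black fits only X (and all 8 values in {black, brown, grey, pink, purple, red, white, yellow} must be used), so X = black.
The 7 still-open variables draw from only 7 values {brown, grey, pink, purple, red, white, yellow}, so each is used; only V can be brown, hence V = brown.
The 6 still-open variables together cover exactly {grey, pink, purple, red, white, yellow} — 6 values for 6 variables — and pink appears only in U's list, so U = pink.
Among the 5 still-open variables, purple fits only Q (and all 5 values in {grey, purple, red, white, yellow} must be used), so Q = purple.

purple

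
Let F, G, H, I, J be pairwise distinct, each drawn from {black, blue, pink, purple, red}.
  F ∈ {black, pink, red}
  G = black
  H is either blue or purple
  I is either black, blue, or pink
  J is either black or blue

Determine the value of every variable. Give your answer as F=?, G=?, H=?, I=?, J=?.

G has just one choice, so G = black. Eliminate black elsewhere: F, I, J.
J's domain is down to {blue}, so J = blue. Remove blue from H, I.
H's domain is down to {purple}, so H = purple.
That leaves I = pink. Remove pink from F.
That leaves F = red.

F=red, G=black, H=purple, I=pink, J=blue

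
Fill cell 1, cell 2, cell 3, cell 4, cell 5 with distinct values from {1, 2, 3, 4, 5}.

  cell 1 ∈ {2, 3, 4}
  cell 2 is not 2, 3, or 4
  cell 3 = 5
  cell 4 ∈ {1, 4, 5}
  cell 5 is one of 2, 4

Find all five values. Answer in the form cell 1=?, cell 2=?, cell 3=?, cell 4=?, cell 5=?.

cell 1=3, cell 2=1, cell 3=5, cell 4=4, cell 5=2

cell 3's domain is down to {5}, so cell 3 = 5. So cell 2, cell 4 can't be 5.
That leaves cell 2 = 1. Strike 1 from cell 4.
cell 4 must be 4 (only option left). Eliminate 4 elsewhere: cell 1, cell 5.
cell 5 must be 2 (only option left). So cell 1 can't be 2.
cell 1 has just one choice, so cell 1 = 3.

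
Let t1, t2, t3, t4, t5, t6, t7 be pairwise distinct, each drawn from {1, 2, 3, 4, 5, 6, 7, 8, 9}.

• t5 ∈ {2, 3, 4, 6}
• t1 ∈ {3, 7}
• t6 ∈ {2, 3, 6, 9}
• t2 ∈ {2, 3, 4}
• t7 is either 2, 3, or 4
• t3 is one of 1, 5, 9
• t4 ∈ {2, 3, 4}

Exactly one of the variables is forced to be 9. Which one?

t2, t4, t7 between them cover only {2, 3, 4} — a naked triple. Remove those values from t1, t5, t6.
t1's domain is down to {7}, so t1 = 7.
t5 must be 6 (only option left). Remove 6 from t6.
So 9 goes to t6.

t6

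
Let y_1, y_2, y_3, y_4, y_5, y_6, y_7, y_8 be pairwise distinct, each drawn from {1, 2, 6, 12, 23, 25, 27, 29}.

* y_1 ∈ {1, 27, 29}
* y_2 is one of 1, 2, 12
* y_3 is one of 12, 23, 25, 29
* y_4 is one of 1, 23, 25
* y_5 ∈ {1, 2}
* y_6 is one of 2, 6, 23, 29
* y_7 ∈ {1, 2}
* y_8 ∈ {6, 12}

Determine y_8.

6

The 8 variables together cover exactly {1, 2, 6, 12, 23, 25, 27, 29} — 8 values for 8 variables — and 27 appears only in y_1's list, so y_1 = 27.
The 2 variables y_5 and y_7 are confined to {1, 2}, which locks those values in; drop them from y_2, y_4, y_6.
That leaves y_2 = 12. Eliminate 12 elsewhere: y_3, y_8.
So y_8 = 6.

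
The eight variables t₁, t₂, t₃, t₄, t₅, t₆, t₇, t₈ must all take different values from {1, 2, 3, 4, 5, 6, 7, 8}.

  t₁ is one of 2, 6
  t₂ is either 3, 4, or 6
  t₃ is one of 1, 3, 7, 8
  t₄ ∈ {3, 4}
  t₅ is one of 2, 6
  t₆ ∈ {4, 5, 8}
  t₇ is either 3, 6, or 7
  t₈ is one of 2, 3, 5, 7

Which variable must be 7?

t₇

The 8 variables draw from only 8 values {1, 2, 3, 4, 5, 6, 7, 8}, so each is used; only t₃ can be 1, hence t₃ = 1.
The 7 still-open variables together cover exactly {2, 3, 4, 5, 6, 7, 8} — 7 values for 7 variables — and 8 appears only in t₆'s list, so t₆ = 8.
Among the 6 still-open variables, 5 fits only t₈ (and all 6 values in {2, 3, 4, 5, 6, 7} must be used), so t₈ = 5.
Among the 5 still-open variables, 7 fits only t₇ (and all 5 values in {2, 3, 4, 6, 7} must be used), so t₇ = 7.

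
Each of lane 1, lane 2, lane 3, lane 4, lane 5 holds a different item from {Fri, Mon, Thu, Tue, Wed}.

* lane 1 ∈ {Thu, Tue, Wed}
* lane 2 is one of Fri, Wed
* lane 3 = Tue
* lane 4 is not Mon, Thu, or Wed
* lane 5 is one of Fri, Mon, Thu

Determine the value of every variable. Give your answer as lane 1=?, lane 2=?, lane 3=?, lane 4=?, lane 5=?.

lane 1=Thu, lane 2=Wed, lane 3=Tue, lane 4=Fri, lane 5=Mon

lane 3 has just one choice, so lane 3 = Tue. So lane 1, lane 4 can't be Tue.
lane 4 must be Fri (only option left). Eliminate Fri elsewhere: lane 2, lane 5.
lane 2 must be Wed (only option left). So lane 1 can't be Wed.
That leaves lane 1 = Thu. Strike Thu from lane 5.
lane 5 has just one choice, so lane 5 = Mon.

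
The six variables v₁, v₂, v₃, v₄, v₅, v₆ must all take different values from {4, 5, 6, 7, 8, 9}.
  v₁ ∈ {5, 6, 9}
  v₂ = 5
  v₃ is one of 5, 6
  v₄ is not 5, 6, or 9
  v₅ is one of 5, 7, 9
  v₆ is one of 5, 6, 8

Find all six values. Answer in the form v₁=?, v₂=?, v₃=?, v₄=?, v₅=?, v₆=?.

v₁=9, v₂=5, v₃=6, v₄=4, v₅=7, v₆=8

v₂ must be 5 (only option left). Remove 5 from v₁, v₃, v₅, v₆.
That leaves v₃ = 6. So v₁, v₆ can't be 6.
That leaves v₆ = 8. Remove 8 from v₄.
v₁ must be 9 (only option left). Eliminate 9 elsewhere: v₅.
v₅'s domain is down to {7}, so v₅ = 7. Strike 7 from v₄.
v₄ must be 4 (only option left).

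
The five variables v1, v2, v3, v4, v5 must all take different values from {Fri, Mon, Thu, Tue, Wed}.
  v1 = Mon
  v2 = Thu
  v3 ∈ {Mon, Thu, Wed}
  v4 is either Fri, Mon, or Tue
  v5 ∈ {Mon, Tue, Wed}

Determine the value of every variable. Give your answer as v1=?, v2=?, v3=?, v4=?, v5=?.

v1's domain is down to {Mon}, so v1 = Mon. Eliminate Mon elsewhere: v3, v4, v5.
v2 must be Thu (only option left). Remove Thu from v3.
v3 has just one choice, so v3 = Wed. Strike Wed from v5.
v5 must be Tue (only option left). Eliminate Tue elsewhere: v4.
v4 has just one choice, so v4 = Fri.

v1=Mon, v2=Thu, v3=Wed, v4=Fri, v5=Tue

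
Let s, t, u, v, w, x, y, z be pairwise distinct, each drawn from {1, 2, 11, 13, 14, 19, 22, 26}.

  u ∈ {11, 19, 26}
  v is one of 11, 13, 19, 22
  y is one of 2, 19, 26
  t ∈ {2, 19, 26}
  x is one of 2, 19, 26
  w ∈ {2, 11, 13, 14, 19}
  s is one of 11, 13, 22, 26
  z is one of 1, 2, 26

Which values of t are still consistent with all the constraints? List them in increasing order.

The 8 variables draw from only 8 values {1, 2, 11, 13, 14, 19, 22, 26}, so each is used; only z can be 1, hence z = 1.
Among the 7 still-open variables, 14 fits only w (and all 7 values in {2, 11, 13, 14, 19, 22, 26} must be used), so w = 14.
t, x, y between them cover only {2, 19, 26} — a naked triple. Remove those values from s, u, v.
That leaves u = 11. Remove 11 from s, v.
No further eliminations apply; t can still be any of 2, 19, 26.

2, 19, 26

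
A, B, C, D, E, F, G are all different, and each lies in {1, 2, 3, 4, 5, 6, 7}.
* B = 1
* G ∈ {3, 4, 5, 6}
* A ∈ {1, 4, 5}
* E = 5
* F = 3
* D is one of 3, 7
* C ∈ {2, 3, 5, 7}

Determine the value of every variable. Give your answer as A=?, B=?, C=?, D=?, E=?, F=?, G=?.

A=4, B=1, C=2, D=7, E=5, F=3, G=6

B must be 1 (only option left). Strike 1 from A.
E's domain is down to {5}, so E = 5. Strike 5 from A, C, G.
F's domain is down to {3}, so F = 3. Remove 3 from C, D, G.
A must be 4 (only option left). So G can't be 4.
That leaves D = 7. Eliminate 7 elsewhere: C.
G has just one choice, so G = 6.
C has just one choice, so C = 2.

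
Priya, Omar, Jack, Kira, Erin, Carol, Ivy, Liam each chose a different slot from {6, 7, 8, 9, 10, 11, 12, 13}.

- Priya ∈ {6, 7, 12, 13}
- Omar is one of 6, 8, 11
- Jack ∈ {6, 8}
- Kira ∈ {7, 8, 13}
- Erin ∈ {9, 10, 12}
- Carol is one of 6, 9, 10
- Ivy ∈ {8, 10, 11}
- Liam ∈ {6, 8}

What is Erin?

The 2 variables Jack and Liam are confined to {6, 8}, which locks those values in; drop them from Priya, Omar, Kira, Carol, Ivy.
That leaves Omar = 11. Eliminate 11 elsewhere: Ivy.
Ivy must be 10 (only option left). Remove 10 from Erin, Carol.
That leaves Carol = 9. Strike 9 from Erin.
So Erin = 12.

12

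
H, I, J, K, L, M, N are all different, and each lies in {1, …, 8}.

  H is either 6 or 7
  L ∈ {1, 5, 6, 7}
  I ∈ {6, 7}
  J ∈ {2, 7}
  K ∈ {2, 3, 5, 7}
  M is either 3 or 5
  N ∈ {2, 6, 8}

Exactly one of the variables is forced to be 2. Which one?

J

The 7 variables together cover exactly {1, 2, 3, 5, 6, 7, 8} — 7 values for 7 variables — and 1 appears only in L's list, so L = 1.
The 6 still-open variables draw from only 6 values {2, 3, 5, 6, 7, 8}, so each is used; only N can be 8, hence N = 8.
The 2 variables H and I are confined to {6, 7}, which locks those values in; drop them from J, K.
So 2 goes to J.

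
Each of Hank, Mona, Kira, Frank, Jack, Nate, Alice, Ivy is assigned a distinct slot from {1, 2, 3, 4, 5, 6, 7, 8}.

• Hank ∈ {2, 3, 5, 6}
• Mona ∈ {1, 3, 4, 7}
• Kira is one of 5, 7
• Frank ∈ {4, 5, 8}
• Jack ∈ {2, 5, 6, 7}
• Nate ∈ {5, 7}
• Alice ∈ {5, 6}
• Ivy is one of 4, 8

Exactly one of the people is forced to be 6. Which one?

Among the 8 variables, 1 fits only Mona (and all 8 values in {1, 2, 3, 4, 5, 6, 7, 8} must be used), so Mona = 1.
The 7 still-open variables draw from only 7 values {2, 3, 4, 5, 6, 7, 8}, so each is used; only Hank can be 3, hence Hank = 3.
The 6 still-open variables draw from only 6 values {2, 4, 5, 6, 7, 8}, so each is used; only Jack can be 2, hence Jack = 2.
Among the 5 still-open variables, 6 fits only Alice (and all 5 values in {4, 5, 6, 7, 8} must be used), so Alice = 6.

Alice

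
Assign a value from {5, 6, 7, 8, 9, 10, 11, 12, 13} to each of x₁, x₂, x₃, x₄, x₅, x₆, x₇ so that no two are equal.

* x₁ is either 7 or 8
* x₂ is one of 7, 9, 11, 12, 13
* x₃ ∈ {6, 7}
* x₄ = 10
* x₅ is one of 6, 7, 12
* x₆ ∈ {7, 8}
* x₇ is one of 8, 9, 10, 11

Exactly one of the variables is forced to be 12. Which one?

x₅

x₄ has just one choice, so x₄ = 10. Eliminate 10 elsewhere: x₇.
The 2 variables x₁ and x₆ are confined to {7, 8}, which locks those values in; drop them from x₂, x₃, x₅, x₇.
That leaves x₃ = 6. Remove 6 from x₅.
So 12 goes to x₅.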